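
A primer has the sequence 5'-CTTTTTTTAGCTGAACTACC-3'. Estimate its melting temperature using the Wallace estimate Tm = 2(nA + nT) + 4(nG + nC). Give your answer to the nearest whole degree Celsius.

54°C

Base counts: A=4, T=9, G=2, C=5 (length 20).
Tm = 2·(4+9) + 4·(2+5) = 2·13 + 4·7 = 26 + 28 = 54°C.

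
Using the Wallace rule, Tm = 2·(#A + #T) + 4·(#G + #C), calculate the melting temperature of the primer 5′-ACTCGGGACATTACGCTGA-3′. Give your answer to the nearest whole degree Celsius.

Base counts: A=5, T=4, G=5, C=5 (length 19).
Tm = 2·(5+4) + 4·(5+5) = 2·9 + 4·10 = 18 + 40 = 58°C.

58°C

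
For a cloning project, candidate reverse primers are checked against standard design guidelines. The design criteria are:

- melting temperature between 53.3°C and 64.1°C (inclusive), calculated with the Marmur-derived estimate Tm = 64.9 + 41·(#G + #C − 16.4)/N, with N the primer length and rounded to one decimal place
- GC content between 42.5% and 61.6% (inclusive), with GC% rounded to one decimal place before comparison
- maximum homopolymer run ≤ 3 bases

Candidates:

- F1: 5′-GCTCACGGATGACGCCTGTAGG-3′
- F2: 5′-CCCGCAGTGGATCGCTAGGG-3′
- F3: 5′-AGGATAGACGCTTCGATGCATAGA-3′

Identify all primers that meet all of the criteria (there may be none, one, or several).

F1 (22 nt, A=4 T=4 G=8 C=6): Tm = 64.9 + 41·(14 − 16.4)/22 = 60.4°C ✓; GC 14/22 = 63.6%, outside 42.5–61.6% ✗; longest run = 2 ✓ — fails.
F2 (20 nt, A=3 T=3 G=8 C=6): Tm = 64.9 + 41·(14 − 16.4)/20 = 60.0°C ✓; GC 14/20 = 70.0%, outside 42.5–61.6% ✗; longest run = 3 ✓ — fails.
F3 (24 nt, A=8 T=5 G=7 C=4): Tm = 64.9 + 41·(11 − 16.4)/24 = 55.7°C ✓; GC 11/24 = 45.8% ✓; longest run = 2 ✓ — passes.

F3 only.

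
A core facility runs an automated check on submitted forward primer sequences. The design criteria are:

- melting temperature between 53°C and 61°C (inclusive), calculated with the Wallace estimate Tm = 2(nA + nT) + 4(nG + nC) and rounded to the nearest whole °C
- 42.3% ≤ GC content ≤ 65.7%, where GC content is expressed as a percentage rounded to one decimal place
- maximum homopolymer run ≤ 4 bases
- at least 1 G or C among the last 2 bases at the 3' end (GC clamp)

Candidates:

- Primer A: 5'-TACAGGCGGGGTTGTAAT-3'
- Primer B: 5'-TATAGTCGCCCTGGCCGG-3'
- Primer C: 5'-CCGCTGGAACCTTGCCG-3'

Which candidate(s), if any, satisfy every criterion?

None of the candidates satisfy all criteria.

Primer A (18 nt, A=4 T=5 G=7 C=2): Tm = 2·9 + 4·9 = 54°C ✓; GC 9/18 = 50.0% ✓; longest run = 4 ✓; 3' end AT has 0 G/C, need ≥1 ✗ — fails.
Primer B (18 nt, A=2 T=4 G=6 C=6): Tm = 2·6 + 4·12 = 60°C ✓; GC 12/18 = 66.7%, outside 42.3–65.7% ✗; longest run = 3 ✓; 3' end GG has 2 G/C ✓ — fails.
Primer C (17 nt, A=2 T=3 G=5 C=7): Tm = 2·5 + 4·12 = 58°C ✓; GC 12/17 = 70.6%, outside 42.3–65.7% ✗; longest run = 2 ✓; 3' end CG has 2 G/C ✓ — fails.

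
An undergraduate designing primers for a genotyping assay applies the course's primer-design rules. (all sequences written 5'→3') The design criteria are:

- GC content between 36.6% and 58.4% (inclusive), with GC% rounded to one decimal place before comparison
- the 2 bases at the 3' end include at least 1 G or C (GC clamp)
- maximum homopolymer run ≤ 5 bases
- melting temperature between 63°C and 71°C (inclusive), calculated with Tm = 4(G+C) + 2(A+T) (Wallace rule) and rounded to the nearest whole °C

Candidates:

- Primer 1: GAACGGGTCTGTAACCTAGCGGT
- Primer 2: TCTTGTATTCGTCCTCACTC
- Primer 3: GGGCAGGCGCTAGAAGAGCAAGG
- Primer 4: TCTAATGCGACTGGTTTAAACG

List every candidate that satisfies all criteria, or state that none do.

Primer 1 (23 nt, A=5 T=5 G=8 C=5): GC 13/23 = 56.5% ✓; 3' end GT has 1 G/C ✓; longest run = 3 ✓; Tm = 2·10 + 4·13 = 72°C, outside 63–71°C ✗ — fails.
Primer 2 (20 nt, A=2 T=9 G=2 C=7): GC 9/20 = 45.0% ✓; 3' end TC has 1 G/C ✓; longest run = 2 ✓; Tm = 2·11 + 4·9 = 58°C, outside 63–71°C ✗ — fails.
Primer 3 (23 nt, A=7 T=1 G=11 C=4): GC 15/23 = 65.2%, outside 36.6–58.4% ✗; 3' end GG has 2 G/C ✓; longest run = 3 ✓; Tm = 2·8 + 4·15 = 76°C, outside 63–71°C ✗ — fails.
Primer 4 (22 nt, A=6 T=7 G=5 C=4): GC 9/22 = 40.9% ✓; 3' end CG has 2 G/C ✓; longest run = 3 ✓; Tm = 2·13 + 4·9 = 62°C, outside 63–71°C ✗ — fails.

None of the candidates satisfy all criteria.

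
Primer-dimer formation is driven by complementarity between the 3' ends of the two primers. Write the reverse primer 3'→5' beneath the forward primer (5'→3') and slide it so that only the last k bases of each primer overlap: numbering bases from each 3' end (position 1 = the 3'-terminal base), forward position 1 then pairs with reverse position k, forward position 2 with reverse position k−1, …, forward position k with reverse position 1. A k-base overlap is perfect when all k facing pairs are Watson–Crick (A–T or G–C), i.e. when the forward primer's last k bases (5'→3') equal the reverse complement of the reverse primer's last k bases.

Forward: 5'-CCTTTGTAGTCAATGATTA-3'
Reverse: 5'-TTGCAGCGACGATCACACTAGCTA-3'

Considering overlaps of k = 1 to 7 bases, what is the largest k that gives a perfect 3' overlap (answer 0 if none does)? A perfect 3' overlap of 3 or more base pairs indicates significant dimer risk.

Last 7 bases (5'→3') — forward …ATGATTA, reverse …CTAGCTA.
Reverse complement of the reverse primer's last 7 bases: TAGCTAG; its first k bases are the reverse complement of the reverse primer's last k bases, so a perfect k-base overlap needs the forward primer's last k bases to equal them.
Comparing (forward last k vs required): k=1: A vs T ✗; k=2: TA vs TA ✓; k=3: TTA vs TAG ✗; k=4: ATTA vs TAGC ✗; k=5: GATTA vs TAGCT ✗; k=6: TGATTA vs TAGCTA ✗; k=7: ATGATTA vs TAGCTAG ✗.
Only k = 2 is perfect, so the longest perfect 3' overlap is 2.

Longest perfect overlap: 2 complementary base pairs; below the dimer-risk threshold (threshold 3).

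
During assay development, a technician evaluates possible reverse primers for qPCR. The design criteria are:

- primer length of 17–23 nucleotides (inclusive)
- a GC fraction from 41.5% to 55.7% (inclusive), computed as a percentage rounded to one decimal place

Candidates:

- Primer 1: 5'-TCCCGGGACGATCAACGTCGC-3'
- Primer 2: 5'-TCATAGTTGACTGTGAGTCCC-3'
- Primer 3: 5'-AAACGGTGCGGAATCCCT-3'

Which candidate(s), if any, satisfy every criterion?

Primer 2 and Primer 3.

Primer 1 (21 nt, A=4 T=3 G=6 C=8): length 21 ✓; GC 14/21 = 66.7%, outside 41.5–55.7% ✗ — fails.
Primer 2 (21 nt, A=4 T=7 G=5 C=5): length 21 ✓; GC 10/21 = 47.6% ✓ — passes.
Primer 3 (18 nt, A=5 T=3 G=5 C=5): length 18 ✓; GC 10/18 = 55.6% ✓ — passes.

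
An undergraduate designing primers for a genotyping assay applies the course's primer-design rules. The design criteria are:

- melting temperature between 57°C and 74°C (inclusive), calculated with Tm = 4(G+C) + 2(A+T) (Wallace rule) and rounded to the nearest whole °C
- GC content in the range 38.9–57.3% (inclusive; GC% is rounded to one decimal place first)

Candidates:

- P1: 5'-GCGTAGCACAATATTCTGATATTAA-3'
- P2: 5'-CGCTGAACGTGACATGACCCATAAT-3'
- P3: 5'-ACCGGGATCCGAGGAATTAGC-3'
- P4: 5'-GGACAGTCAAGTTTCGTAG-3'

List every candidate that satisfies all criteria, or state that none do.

P2 and P3.

P1 (25 nt, A=9 T=8 G=4 C=4): Tm = 2·17 + 4·8 = 66°C ✓; GC 8/25 = 32.0%, outside 38.9–57.3% ✗ — fails.
P2 (25 nt, A=8 T=5 G=5 C=7): Tm = 2·13 + 4·12 = 74°C ✓; GC 12/25 = 48.0% ✓ — passes.
P3 (21 nt, A=6 T=3 G=7 C=5): Tm = 2·9 + 4·12 = 66°C ✓; GC 12/21 = 57.1% ✓ — passes.
P4 (19 nt, A=5 T=5 G=6 C=3): Tm = 2·10 + 4·9 = 56°C, outside 57–74°C ✗; GC 9/19 = 47.4% ✓ — fails.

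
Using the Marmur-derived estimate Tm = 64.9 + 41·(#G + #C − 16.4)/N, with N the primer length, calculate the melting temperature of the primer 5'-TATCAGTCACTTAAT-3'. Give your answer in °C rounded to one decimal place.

Base counts: A=5, T=6, G=1, C=3; G+C = 4, N = 15.
Tm = 64.9 + 41·(4 − 16.4)/15 = 64.9 + -508.40/15 = 31.0°C.

31.0°C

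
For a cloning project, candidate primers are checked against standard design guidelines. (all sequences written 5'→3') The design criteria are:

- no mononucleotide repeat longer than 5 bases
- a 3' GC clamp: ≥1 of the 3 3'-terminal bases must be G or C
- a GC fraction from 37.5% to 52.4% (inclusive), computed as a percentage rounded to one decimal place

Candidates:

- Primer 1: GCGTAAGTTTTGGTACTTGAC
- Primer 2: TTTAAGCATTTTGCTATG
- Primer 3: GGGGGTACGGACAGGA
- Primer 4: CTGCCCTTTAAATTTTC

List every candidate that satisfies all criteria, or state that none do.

Primer 1 only.

Primer 1 (21 nt, A=4 T=8 G=6 C=3): longest run = 4 ✓; 3' end GAC has 2 G/C ✓; GC 9/21 = 42.9% ✓ — passes.
Primer 2 (18 nt, A=4 T=9 G=3 C=2): longest run = 4 ✓; 3' end ATG has 1 G/C ✓; GC 5/18 = 27.8%, outside 37.5–52.4% ✗ — fails.
Primer 3 (16 nt, A=4 T=1 G=9 C=2): longest run = 5 ✓; 3' end GGA has 2 G/C ✓; GC 11/16 = 68.8%, outside 37.5–52.4% ✗ — fails.
Primer 4 (17 nt, A=3 T=8 G=1 C=5): longest run = 4 ✓; 3' end TTC has 1 G/C ✓; GC 6/17 = 35.3%, outside 37.5–52.4% ✗ — fails.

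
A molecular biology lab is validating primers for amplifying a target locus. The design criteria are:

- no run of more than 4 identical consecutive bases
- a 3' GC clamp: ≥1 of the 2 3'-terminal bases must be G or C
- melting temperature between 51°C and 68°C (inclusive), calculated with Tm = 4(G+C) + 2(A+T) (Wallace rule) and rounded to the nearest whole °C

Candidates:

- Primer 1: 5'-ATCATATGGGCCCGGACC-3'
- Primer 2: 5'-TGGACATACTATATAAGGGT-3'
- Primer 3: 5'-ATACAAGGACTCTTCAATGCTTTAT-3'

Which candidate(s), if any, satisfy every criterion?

Primer 1 (18 nt, A=4 T=3 G=5 C=6): longest run = 3 ✓; 3' end CC has 2 G/C ✓; Tm = 2·7 + 4·11 = 58°C ✓ — passes.
Primer 2 (20 nt, A=7 T=6 G=5 C=2): longest run = 3 ✓; 3' end GT has 1 G/C ✓; Tm = 2·13 + 4·7 = 54°C ✓ — passes.
Primer 3 (25 nt, A=8 T=9 G=3 C=5): longest run = 3 ✓; 3' end AT has 0 G/C, need ≥1 ✗; Tm = 2·17 + 4·8 = 66°C ✓ — fails.

Primer 1 and Primer 2.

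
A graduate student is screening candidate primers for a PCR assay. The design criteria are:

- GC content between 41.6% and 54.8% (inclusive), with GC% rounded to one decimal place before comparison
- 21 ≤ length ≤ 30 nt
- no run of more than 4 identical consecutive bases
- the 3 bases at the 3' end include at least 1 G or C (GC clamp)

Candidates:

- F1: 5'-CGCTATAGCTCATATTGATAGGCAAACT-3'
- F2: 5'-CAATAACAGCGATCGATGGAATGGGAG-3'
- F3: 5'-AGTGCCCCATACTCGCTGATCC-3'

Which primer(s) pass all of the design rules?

F1 (28 nt, A=9 T=8 G=5 C=6): GC 11/28 = 39.3%, outside 41.6–54.8% ✗; length 28 ✓; longest run = 3 ✓; 3' end ACT has 1 G/C ✓ — fails.
F2 (27 nt, A=10 T=4 G=9 C=4): GC 13/27 = 48.1% ✓; length 27 ✓; longest run = 3 ✓; 3' end GAG has 2 G/C ✓ — passes.
F3 (22 nt, A=4 T=5 G=4 C=9): GC 13/22 = 59.1%, outside 41.6–54.8% ✗; length 22 ✓; longest run = 4 ✓; 3' end TCC has 2 G/C ✓ — fails.

F2 only.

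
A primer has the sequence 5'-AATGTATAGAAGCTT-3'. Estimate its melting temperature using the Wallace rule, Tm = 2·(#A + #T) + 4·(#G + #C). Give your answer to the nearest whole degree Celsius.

38°C

Base counts: A=6, T=5, G=3, C=1 (length 15).
Tm = 2·(6+5) + 4·(3+1) = 2·11 + 4·4 = 22 + 16 = 38°C.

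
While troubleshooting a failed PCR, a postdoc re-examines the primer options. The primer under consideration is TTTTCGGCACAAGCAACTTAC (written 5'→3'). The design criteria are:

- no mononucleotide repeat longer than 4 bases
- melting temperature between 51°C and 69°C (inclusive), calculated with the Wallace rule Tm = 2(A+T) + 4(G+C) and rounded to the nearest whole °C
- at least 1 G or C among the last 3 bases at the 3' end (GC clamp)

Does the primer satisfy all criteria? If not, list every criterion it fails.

Base counts: A=6, T=6, G=3, C=6 (length 21).
homopolymer run: longest run = 4 ✓
Tm: Tm = 2·12 + 4·9 = 60°C ✓
GC clamp: 3' end TAC has 1 G/C ✓

Meets all criteria.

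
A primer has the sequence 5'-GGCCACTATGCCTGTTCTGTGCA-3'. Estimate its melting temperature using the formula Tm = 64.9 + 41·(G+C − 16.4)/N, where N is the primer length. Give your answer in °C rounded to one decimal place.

58.8°C

Base counts: A=3, T=7, G=6, C=7; G+C = 13, N = 23.
Tm = 64.9 + 41·(13 − 16.4)/23 = 64.9 + -139.40/23 = 58.8°C.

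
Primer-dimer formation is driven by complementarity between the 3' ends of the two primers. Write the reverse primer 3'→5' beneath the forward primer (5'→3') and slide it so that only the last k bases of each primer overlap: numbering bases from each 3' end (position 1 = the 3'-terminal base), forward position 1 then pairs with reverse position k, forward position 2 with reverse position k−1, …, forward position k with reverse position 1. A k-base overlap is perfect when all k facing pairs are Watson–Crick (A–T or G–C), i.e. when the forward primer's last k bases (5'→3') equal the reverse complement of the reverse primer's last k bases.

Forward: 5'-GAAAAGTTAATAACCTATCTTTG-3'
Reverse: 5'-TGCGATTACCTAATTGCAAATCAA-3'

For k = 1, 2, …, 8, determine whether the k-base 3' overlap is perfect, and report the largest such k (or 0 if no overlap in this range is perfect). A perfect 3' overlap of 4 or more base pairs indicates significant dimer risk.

Longest perfect overlap: 3 complementary base pairs; below the dimer-risk threshold (threshold 4).

Last 8 bases (5'→3') — forward …TATCTTTG, reverse …CAAATCAA.
Reverse complement of the reverse primer's last 8 bases: TTGATTTG; its first k bases are the reverse complement of the reverse primer's last k bases, so a perfect k-base overlap needs the forward primer's last k bases to equal them.
Comparing (forward last k vs required): k=1: G vs T ✗; k=2: TG vs TT ✗; k=3: TTG vs TTG ✓; k=4: TTTG vs TTGA ✗; k=5: CTTTG vs TTGAT ✗; k=6: TCTTTG vs TTGATT ✗; k=7: ATCTTTG vs TTGATTT ✗; k=8: TATCTTTG vs TTGATTTG ✗.
Only k = 3 is perfect, so the longest perfect 3' overlap is 3.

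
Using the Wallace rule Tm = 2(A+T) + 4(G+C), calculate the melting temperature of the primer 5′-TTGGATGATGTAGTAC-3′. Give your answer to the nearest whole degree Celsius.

Base counts: A=4, T=6, G=5, C=1 (length 16).
Tm = 2·(4+6) + 4·(5+1) = 2·10 + 4·6 = 20 + 24 = 44°C.

44°C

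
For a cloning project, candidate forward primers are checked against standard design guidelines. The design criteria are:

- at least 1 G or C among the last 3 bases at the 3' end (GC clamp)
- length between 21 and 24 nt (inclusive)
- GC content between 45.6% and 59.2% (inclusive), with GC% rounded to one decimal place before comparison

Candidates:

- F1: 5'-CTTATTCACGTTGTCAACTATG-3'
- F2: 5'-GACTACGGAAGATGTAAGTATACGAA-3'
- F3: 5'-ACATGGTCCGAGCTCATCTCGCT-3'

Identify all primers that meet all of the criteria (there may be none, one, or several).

F3 only.

F1 (22 nt, A=5 T=9 G=3 C=5): 3' end ATG has 1 G/C ✓; length 22 ✓; GC 8/22 = 36.4%, outside 45.6–59.2% ✗ — fails.
F2 (26 nt, A=11 T=5 G=7 C=3): 3' end GAA has 1 G/C ✓; length 26, outside 21–24 ✗; GC 10/26 = 38.5%, outside 45.6–59.2% ✗ — fails.
F3 (23 nt, A=4 T=6 G=5 C=8): 3' end GCT has 2 G/C ✓; length 23 ✓; GC 13/23 = 56.5% ✓ — passes.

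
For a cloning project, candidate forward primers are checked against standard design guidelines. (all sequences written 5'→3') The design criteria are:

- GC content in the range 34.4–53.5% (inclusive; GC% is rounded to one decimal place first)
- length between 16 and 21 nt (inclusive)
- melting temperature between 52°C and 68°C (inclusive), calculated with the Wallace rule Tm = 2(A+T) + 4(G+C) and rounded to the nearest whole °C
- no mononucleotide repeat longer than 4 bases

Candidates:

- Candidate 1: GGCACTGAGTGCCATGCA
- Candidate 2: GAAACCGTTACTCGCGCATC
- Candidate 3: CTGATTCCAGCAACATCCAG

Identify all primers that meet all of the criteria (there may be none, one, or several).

Candidate 1 (18 nt, A=4 T=3 G=6 C=5): GC 11/18 = 61.1%, outside 34.4–53.5% ✗; length 18 ✓; Tm = 2·7 + 4·11 = 58°C ✓; longest run = 2 ✓ — fails.
Candidate 2 (20 nt, A=5 T=4 G=4 C=7): GC 11/20 = 55.0%, outside 34.4–53.5% ✗; length 20 ✓; Tm = 2·9 + 4·11 = 62°C ✓; longest run = 3 ✓ — fails.
Candidate 3 (20 nt, A=6 T=4 G=3 C=7): GC 10/20 = 50.0% ✓; length 20 ✓; Tm = 2·10 + 4·10 = 60°C ✓; longest run = 2 ✓ — passes.

Candidate 3 only.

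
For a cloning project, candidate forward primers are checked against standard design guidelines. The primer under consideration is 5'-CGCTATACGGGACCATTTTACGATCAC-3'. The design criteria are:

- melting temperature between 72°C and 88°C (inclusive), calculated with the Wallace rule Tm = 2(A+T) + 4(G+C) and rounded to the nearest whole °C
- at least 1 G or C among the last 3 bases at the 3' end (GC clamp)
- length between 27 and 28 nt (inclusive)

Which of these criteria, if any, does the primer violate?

Base counts: A=7, T=7, G=5, C=8 (length 27).
Tm: Tm = 2·14 + 4·13 = 80°C ✓
GC clamp: 3' end CAC has 2 G/C ✓
length: length 27 ✓

Meets all criteria.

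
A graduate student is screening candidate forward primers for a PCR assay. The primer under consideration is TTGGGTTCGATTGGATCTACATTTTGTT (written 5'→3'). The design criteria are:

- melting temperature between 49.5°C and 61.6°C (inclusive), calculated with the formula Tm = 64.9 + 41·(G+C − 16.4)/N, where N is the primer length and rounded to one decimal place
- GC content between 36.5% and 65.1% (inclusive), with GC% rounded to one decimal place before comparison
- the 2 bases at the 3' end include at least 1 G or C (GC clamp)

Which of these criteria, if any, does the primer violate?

Fails: GC content, GC clamp.

Base counts: A=4, T=14, G=7, C=3 (length 28).
Tm: Tm = 64.9 + 41·(10 − 16.4)/28 = 55.5°C ✓
GC content: GC 10/28 = 35.7%, outside 36.5–65.1% ✗
GC clamp: 3' end TT has 0 G/C, need ≥1 ✗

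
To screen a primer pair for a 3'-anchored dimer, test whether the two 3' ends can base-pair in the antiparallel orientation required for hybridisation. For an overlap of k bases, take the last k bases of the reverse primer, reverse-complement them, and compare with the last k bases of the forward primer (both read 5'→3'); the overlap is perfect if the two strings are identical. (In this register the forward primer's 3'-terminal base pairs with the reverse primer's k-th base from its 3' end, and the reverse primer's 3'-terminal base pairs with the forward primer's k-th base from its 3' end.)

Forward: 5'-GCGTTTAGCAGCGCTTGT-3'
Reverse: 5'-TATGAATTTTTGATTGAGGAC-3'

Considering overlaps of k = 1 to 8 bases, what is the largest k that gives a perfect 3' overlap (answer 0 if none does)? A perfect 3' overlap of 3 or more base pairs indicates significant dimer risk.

Last 8 bases (5'→3') — forward …GCGCTTGT, reverse …TTGAGGAC.
Reverse complement of the reverse primer's last 8 bases: GTCCTCAA; its first k bases are the reverse complement of the reverse primer's last k bases, so a perfect k-base overlap needs the forward primer's last k bases to equal them.
Comparing (forward last k vs required): k=1: T vs G ✗; k=2: GT vs GT ✓; k=3: TGT vs GTC ✗; k=4: TTGT vs GTCC ✗; k=5: CTTGT vs GTCCT ✗; k=6: GCTTGT vs GTCCTC ✗; k=7: CGCTTGT vs GTCCTCA ✗; k=8: GCGCTTGT vs GTCCTCAA ✗.
Only k = 2 is perfect, so the longest perfect 3' overlap is 2.

Longest perfect overlap: 2 complementary base pairs; below the dimer-risk threshold (threshold 3).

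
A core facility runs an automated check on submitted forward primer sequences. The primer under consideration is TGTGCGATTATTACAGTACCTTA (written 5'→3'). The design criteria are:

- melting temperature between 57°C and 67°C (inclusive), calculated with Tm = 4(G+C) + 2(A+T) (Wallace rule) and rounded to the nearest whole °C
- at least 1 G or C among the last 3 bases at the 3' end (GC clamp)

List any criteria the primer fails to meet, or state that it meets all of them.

Base counts: A=6, T=9, G=4, C=4 (length 23).
Tm: Tm = 2·15 + 4·8 = 62°C ✓
GC clamp: 3' end TTA has 0 G/C, need ≥1 ✗

Fails: GC clamp.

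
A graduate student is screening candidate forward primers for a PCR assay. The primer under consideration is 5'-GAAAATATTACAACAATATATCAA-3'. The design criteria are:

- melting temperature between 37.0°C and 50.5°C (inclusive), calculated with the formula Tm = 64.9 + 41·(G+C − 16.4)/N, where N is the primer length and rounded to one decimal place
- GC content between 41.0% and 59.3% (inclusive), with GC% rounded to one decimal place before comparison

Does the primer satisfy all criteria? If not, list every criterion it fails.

Fails: GC content.

Base counts: A=14, T=6, G=1, C=3 (length 24).
Tm: Tm = 64.9 + 41·(4 − 16.4)/24 = 43.7°C ✓
GC content: GC 4/24 = 16.7%, outside 41.0–59.3% ✗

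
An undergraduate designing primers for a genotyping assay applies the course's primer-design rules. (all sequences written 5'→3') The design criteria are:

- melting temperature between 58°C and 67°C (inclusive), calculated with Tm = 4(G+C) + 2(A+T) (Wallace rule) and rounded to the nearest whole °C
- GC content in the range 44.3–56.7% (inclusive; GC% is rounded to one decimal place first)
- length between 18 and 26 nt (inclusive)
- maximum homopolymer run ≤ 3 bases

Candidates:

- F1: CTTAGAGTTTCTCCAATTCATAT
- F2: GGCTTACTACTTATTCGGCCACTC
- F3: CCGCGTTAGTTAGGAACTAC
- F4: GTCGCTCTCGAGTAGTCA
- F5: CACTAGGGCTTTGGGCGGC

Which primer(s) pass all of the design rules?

F1 (23 nt, A=6 T=10 G=2 C=5): Tm = 2·16 + 4·7 = 60°C ✓; GC 7/23 = 30.4%, outside 44.3–56.7% ✗; length 23 ✓; longest run = 3 ✓ — fails.
F2 (24 nt, A=4 T=8 G=4 C=8): Tm = 2·12 + 4·12 = 72°C, outside 58–67°C ✗; GC 12/24 = 50.0% ✓; length 24 ✓; longest run = 2 ✓ — fails.
F3 (20 nt, A=5 T=5 G=5 C=5): Tm = 2·10 + 4·10 = 60°C ✓; GC 10/20 = 50.0% ✓; length 20 ✓; longest run = 2 ✓ — passes.
F4 (18 nt, A=3 T=5 G=5 C=5): Tm = 2·8 + 4·10 = 56°C, outside 58–67°C ✗; GC 10/18 = 55.6% ✓; length 18 ✓; longest run = 1 ✓ — fails.
F5 (19 nt, A=2 T=4 G=8 C=5): Tm = 2·6 + 4·13 = 64°C ✓; GC 13/19 = 68.4%, outside 44.3–56.7% ✗; length 19 ✓; longest run = 3 ✓ — fails.

F3 only.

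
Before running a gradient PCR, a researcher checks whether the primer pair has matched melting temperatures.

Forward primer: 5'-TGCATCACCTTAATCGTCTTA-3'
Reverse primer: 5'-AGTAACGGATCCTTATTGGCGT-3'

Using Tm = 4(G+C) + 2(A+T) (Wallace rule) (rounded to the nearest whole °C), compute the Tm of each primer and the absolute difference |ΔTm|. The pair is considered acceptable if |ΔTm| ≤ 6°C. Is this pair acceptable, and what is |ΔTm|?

|ΔTm| = 6°C; the pair is acceptable.

Forward: A=5 T=8 G=2 C=6 → Tm = 2·13 + 4·8 = 58°C.
Reverse: A=5 T=7 G=6 C=4 → Tm = 2·12 + 4·10 = 64°C.
|ΔTm| = |58 − 64| = 6°C, ≤ 6°C.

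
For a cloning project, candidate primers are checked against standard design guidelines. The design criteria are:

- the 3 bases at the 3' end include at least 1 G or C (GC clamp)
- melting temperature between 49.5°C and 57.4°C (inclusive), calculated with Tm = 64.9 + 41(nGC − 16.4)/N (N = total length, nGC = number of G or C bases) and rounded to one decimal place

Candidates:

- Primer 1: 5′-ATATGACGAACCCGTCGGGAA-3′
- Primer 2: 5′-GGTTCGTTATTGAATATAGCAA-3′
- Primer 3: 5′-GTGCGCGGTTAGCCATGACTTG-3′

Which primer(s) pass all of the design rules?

Primer 1 (21 nt, A=7 T=3 G=6 C=5): 3' end GAA has 1 G/C ✓; Tm = 64.9 + 41·(11 − 16.4)/21 = 54.4°C ✓ — passes.
Primer 2 (22 nt, A=7 T=8 G=5 C=2): 3' end CAA has 1 G/C ✓; Tm = 64.9 + 41·(7 − 16.4)/22 = 47.4°C, outside 49.5–57.4°C ✗ — fails.
Primer 3 (22 nt, A=3 T=6 G=8 C=5): 3' end TTG has 1 G/C ✓; Tm = 64.9 + 41·(13 − 16.4)/22 = 58.6°C, outside 49.5–57.4°C ✗ — fails.

Primer 1 only.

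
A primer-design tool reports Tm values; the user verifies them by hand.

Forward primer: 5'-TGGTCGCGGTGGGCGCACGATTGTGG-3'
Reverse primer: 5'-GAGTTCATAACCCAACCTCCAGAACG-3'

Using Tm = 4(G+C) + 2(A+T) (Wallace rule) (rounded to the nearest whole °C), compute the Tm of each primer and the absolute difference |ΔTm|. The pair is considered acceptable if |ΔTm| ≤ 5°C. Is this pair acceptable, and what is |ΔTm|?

Forward: A=2 T=6 G=13 C=5 → Tm = 2·8 + 4·18 = 88°C.
Reverse: A=9 T=4 G=4 C=9 → Tm = 2·13 + 4·13 = 78°C.
|ΔTm| = |88 − 78| = 10°C, > 5°C.

|ΔTm| = 10°C; the pair is not acceptable.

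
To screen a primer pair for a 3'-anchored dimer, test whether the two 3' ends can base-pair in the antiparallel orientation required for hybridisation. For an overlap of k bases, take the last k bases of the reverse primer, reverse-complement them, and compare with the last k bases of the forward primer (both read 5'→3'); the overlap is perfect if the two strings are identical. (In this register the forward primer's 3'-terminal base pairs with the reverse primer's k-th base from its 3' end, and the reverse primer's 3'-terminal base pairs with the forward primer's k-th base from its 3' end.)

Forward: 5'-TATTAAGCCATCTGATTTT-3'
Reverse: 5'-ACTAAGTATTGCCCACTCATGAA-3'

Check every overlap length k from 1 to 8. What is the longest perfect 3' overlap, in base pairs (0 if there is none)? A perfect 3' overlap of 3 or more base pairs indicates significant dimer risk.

Last 8 bases (5'→3') — forward …CTGATTTT, reverse …CTCATGAA.
Reverse complement of the reverse primer's last 8 bases: TTCATGAG; its first k bases are the reverse complement of the reverse primer's last k bases, so a perfect k-base overlap needs the forward primer's last k bases to equal them.
Comparing (forward last k vs required): k=1: T vs T ✓; k=2: TT vs TT ✓; k=3: TTT vs TTC ✗; k=4: TTTT vs TTCA ✗; k=5: ATTTT vs TTCAT ✗; k=6: GATTTT vs TTCATG ✗; k=7: TGATTTT vs TTCATGA ✗; k=8: CTGATTTT vs TTCATGAG ✗.
Perfect overlaps at k = 1, 2; the largest is 2.

Longest perfect overlap: 2 complementary base pairs; below the dimer-risk threshold (threshold 3).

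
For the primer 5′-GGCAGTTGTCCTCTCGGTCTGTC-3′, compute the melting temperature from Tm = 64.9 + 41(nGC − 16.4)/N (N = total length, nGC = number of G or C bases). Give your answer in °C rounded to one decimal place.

Base counts: A=1, T=8, G=7, C=7; G+C = 14, N = 23.
Tm = 64.9 + 41·(14 − 16.4)/23 = 64.9 + -98.40/23 = 60.6°C.

60.6°C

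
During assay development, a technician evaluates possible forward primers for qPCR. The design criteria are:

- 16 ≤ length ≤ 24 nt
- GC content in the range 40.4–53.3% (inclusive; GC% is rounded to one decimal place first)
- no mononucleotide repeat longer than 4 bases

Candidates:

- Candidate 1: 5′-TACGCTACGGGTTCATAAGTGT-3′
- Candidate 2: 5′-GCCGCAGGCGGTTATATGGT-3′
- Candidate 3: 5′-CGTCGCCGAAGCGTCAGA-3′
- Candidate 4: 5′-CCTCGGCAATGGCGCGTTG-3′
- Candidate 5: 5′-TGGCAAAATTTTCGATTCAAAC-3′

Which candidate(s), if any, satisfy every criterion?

Candidate 1 (22 nt, A=5 T=7 G=6 C=4): length 22 ✓; GC 10/22 = 45.5% ✓; longest run = 3 ✓ — passes.
Candidate 2 (20 nt, A=3 T=5 G=8 C=4): length 20 ✓; GC 12/20 = 60.0%, outside 40.4–53.3% ✗; longest run = 2 ✓ — fails.
Candidate 3 (18 nt, A=4 T=2 G=6 C=6): length 18 ✓; GC 12/18 = 66.7%, outside 40.4–53.3% ✗; longest run = 2 ✓ — fails.
Candidate 4 (19 nt, A=2 T=4 G=7 C=6): length 19 ✓; GC 13/19 = 68.4%, outside 40.4–53.3% ✗; longest run = 2 ✓ — fails.
Candidate 5 (22 nt, A=8 T=7 G=3 C=4): length 22 ✓; GC 7/22 = 31.8%, outside 40.4–53.3% ✗; longest run = 4 ✓ — fails.

Candidate 1 only.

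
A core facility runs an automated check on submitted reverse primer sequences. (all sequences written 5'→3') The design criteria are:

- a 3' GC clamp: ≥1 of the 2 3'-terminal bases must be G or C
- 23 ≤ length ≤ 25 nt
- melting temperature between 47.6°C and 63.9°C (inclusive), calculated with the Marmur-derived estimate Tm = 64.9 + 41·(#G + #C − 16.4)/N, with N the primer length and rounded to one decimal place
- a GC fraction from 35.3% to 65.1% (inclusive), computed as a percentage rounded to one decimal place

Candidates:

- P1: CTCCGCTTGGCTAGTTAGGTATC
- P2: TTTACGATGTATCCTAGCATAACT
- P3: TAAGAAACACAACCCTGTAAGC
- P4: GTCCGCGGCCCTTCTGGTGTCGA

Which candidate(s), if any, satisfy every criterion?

P1 only.

P1 (23 nt, A=3 T=8 G=6 C=6): 3' end TC has 1 G/C ✓; length 23 ✓; Tm = 64.9 + 41·(12 − 16.4)/23 = 57.1°C ✓; GC 12/23 = 52.2% ✓ — passes.
P2 (24 nt, A=7 T=9 G=3 C=5): 3' end CT has 1 G/C ✓; length 24 ✓; Tm = 64.9 + 41·(8 − 16.4)/24 = 50.6°C ✓; GC 8/24 = 33.3%, outside 35.3–65.1% ✗ — fails.
P3 (22 nt, A=10 T=3 G=3 C=6): 3' end GC has 2 G/C ✓; length 22, outside 23–25 ✗; Tm = 64.9 + 41·(9 − 16.4)/22 = 51.1°C ✓; GC 9/22 = 40.9% ✓ — fails.
P4 (23 nt, A=1 T=6 G=8 C=8): 3' end GA has 1 G/C ✓; length 23 ✓; Tm = 64.9 + 41·(16 − 16.4)/23 = 64.2°C, outside 47.6–63.9°C ✗; GC 16/23 = 69.6%, outside 35.3–65.1% ✗ — fails.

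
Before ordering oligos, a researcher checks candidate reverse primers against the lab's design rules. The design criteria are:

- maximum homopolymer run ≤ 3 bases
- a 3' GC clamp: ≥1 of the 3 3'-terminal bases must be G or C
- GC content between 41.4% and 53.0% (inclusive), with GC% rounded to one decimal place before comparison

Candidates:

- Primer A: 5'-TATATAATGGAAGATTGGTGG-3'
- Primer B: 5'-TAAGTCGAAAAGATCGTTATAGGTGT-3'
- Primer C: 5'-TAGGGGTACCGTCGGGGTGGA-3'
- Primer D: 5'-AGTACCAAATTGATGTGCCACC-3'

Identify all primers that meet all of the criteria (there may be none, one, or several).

Primer D only.

Primer A (21 nt, A=7 T=7 G=7 C=0): longest run = 2 ✓; 3' end TGG has 2 G/C ✓; GC 7/21 = 33.3%, outside 41.4–53.0% ✗ — fails.
Primer B (26 nt, A=9 T=8 G=7 C=2): longest run = 4, exceeds 3 ✗; 3' end TGT has 1 G/C ✓; GC 9/26 = 34.6%, outside 41.4–53.0% ✗ — fails.
Primer C (21 nt, A=3 T=4 G=11 C=3): longest run = 4, exceeds 3 ✗; 3' end GGA has 2 G/C ✓; GC 14/21 = 66.7%, outside 41.4–53.0% ✗ — fails.
Primer D (22 nt, A=7 T=5 G=4 C=6): longest run = 3 ✓; 3' end ACC has 2 G/C ✓; GC 10/22 = 45.5% ✓ — passes.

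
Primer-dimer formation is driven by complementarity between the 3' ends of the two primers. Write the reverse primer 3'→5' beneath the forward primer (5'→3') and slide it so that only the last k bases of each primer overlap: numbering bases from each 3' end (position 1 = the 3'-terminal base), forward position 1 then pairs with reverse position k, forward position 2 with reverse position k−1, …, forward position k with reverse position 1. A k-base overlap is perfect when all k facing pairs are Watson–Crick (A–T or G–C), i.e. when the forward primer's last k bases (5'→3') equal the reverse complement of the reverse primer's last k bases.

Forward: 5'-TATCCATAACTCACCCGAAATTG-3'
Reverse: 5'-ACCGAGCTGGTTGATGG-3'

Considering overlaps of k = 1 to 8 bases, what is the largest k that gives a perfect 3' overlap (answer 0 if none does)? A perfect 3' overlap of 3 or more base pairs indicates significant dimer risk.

Longest perfect overlap: 0 complementary base pairs; below the dimer-risk threshold (threshold 3).

Last 8 bases (5'→3') — forward …CGAAATTG, reverse …GTTGATGG.
Reverse complement of the reverse primer's last 8 bases: CCATCAAC; its first k bases are the reverse complement of the reverse primer's last k bases, so a perfect k-base overlap needs the forward primer's last k bases to equal them.
Comparing (forward last k vs required): k=1: G vs C ✗; k=2: TG vs CC ✗; k=3: TTG vs CCA ✗; k=4: ATTG vs CCAT ✗; k=5: AATTG vs CCATC ✗; k=6: AAATTG vs CCATCA ✗; k=7: GAAATTG vs CCATCAA ✗; k=8: CGAAATTG vs CCATCAAC ✗.
No overlap length from 1 to 8 is perfect, so the longest perfect 3' overlap is 0.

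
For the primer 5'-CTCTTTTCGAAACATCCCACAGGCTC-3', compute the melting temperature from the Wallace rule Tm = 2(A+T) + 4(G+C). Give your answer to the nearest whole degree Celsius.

Base counts: A=6, T=7, G=3, C=10 (length 26).
Tm = 2·(6+7) + 4·(3+10) = 2·13 + 4·13 = 26 + 52 = 78°C.

78°C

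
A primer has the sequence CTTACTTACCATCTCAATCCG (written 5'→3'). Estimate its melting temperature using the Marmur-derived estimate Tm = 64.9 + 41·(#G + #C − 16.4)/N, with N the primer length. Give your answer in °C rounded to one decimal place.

Base counts: A=5, T=7, G=1, C=8; G+C = 9, N = 21.
Tm = 64.9 + 41·(9 − 16.4)/21 = 64.9 + -303.40/21 = 50.5°C.

50.5°C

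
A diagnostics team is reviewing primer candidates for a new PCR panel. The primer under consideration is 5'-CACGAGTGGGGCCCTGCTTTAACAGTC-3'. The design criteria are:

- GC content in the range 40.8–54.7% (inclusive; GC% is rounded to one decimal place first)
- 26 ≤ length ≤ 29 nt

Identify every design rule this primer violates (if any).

Base counts: A=5, T=6, G=8, C=8 (length 27).
GC content: GC 16/27 = 59.3%, outside 40.8–54.7% ✗
length: length 27 ✓

Fails: GC content.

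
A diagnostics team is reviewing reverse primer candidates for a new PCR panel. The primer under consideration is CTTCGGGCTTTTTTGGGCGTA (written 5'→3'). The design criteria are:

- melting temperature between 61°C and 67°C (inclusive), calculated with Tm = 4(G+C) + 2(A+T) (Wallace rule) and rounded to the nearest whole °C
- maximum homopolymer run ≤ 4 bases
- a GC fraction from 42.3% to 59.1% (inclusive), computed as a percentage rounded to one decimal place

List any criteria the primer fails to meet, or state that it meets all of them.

Base counts: A=1, T=9, G=7, C=4 (length 21).
Tm: Tm = 2·10 + 4·11 = 64°C ✓
homopolymer run: longest run = 6, exceeds 4 ✗
GC content: GC 11/21 = 52.4% ✓

Fails: homopolymer run.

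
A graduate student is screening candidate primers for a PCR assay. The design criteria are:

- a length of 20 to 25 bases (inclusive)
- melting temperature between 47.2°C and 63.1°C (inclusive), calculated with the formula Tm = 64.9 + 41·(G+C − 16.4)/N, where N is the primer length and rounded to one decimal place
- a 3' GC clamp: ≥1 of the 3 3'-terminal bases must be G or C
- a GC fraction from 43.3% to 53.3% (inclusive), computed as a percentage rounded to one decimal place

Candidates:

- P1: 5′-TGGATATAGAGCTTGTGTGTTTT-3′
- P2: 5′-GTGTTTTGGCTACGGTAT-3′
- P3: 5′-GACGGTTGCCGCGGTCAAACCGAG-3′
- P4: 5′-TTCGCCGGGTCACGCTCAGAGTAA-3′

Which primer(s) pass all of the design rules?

None of the candidates satisfy all criteria.

P1 (23 nt, A=4 T=11 G=7 C=1): length 23 ✓; Tm = 64.9 + 41·(8 − 16.4)/23 = 49.9°C ✓; 3' end TTT has 0 G/C, need ≥1 ✗; GC 8/23 = 34.8%, outside 43.3–53.3% ✗ — fails.
P2 (18 nt, A=2 T=8 G=6 C=2): length 18, outside 20–25 ✗; Tm = 64.9 + 41·(8 − 16.4)/18 = 45.8°C, outside 47.2–63.1°C ✗; 3' end TAT has 0 G/C, need ≥1 ✗; GC 8/18 = 44.4% ✓ — fails.
P3 (24 nt, A=5 T=3 G=9 C=7): length 24 ✓; Tm = 64.9 + 41·(16 − 16.4)/24 = 64.2°C, outside 47.2–63.1°C ✗; 3' end GAG has 2 G/C ✓; GC 16/24 = 66.7%, outside 43.3–53.3% ✗ — fails.
P4 (24 nt, A=5 T=5 G=7 C=7): length 24 ✓; Tm = 64.9 + 41·(14 − 16.4)/24 = 60.8°C ✓; 3' end TAA has 0 G/C, need ≥1 ✗; GC 14/24 = 58.3%, outside 43.3–53.3% ✗ — fails.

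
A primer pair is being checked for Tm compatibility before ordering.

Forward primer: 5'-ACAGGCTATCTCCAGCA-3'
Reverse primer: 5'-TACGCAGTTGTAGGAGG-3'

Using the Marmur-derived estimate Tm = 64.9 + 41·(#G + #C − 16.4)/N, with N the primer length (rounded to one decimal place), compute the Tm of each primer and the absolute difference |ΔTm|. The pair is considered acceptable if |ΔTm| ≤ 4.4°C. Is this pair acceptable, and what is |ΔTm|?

|ΔTm| = 0.0°C; the pair is acceptable.

Forward: G+C = 9, N = 17 → Tm = 64.9 + 41·(9 − 16.4)/17 = 47.1°C.
Reverse: G+C = 9, N = 17 → Tm = 64.9 + 41·(9 − 16.4)/17 = 47.1°C.
|ΔTm| = |47.1 − 47.1| = 0.0°C, ≤ 4.4°C.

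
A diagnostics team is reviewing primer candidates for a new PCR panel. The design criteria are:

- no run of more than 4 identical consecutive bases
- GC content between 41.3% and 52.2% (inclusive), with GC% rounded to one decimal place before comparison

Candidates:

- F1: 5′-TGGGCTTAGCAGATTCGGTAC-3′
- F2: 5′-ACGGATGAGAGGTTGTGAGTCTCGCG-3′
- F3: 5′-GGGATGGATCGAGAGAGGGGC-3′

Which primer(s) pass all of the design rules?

F1 (21 nt, A=4 T=6 G=7 C=4): longest run = 3 ✓; GC 11/21 = 52.4%, outside 41.3–52.2% ✗ — fails.
F2 (26 nt, A=5 T=6 G=11 C=4): longest run = 2 ✓; GC 15/26 = 57.7%, outside 41.3–52.2% ✗ — fails.
F3 (21 nt, A=5 T=2 G=12 C=2): longest run = 4 ✓; GC 14/21 = 66.7%, outside 41.3–52.2% ✗ — fails.

None of the candidates satisfy all criteria.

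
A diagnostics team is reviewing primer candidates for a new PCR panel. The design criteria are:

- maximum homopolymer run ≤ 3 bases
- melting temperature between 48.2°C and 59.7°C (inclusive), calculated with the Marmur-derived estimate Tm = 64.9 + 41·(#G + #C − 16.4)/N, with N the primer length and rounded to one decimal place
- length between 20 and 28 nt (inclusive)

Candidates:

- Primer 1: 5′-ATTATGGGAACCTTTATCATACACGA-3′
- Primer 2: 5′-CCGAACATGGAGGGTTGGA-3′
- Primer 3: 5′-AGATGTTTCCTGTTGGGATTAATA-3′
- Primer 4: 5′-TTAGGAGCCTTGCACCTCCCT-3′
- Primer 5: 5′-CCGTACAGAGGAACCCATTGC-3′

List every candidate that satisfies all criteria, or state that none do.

Primer 1, Primer 3, Primer 4 and Primer 5.

Primer 1 (26 nt, A=9 T=8 G=4 C=5): longest run = 3 ✓; Tm = 64.9 + 41·(9 − 16.4)/26 = 53.2°C ✓; length 26 ✓ — passes.
Primer 2 (19 nt, A=5 T=3 G=8 C=3): longest run = 3 ✓; Tm = 64.9 + 41·(11 − 16.4)/19 = 53.2°C ✓; length 19, outside 20–28 ✗ — fails.
Primer 3 (24 nt, A=6 T=10 G=6 C=2): longest run = 3 ✓; Tm = 64.9 + 41·(8 − 16.4)/24 = 50.6°C ✓; length 24 ✓ — passes.
Primer 4 (21 nt, A=3 T=6 G=4 C=8): longest run = 3 ✓; Tm = 64.9 + 41·(12 − 16.4)/21 = 56.3°C ✓; length 21 ✓ — passes.
Primer 5 (21 nt, A=6 T=3 G=5 C=7): longest run = 3 ✓; Tm = 64.9 + 41·(12 − 16.4)/21 = 56.3°C ✓; length 21 ✓ — passes.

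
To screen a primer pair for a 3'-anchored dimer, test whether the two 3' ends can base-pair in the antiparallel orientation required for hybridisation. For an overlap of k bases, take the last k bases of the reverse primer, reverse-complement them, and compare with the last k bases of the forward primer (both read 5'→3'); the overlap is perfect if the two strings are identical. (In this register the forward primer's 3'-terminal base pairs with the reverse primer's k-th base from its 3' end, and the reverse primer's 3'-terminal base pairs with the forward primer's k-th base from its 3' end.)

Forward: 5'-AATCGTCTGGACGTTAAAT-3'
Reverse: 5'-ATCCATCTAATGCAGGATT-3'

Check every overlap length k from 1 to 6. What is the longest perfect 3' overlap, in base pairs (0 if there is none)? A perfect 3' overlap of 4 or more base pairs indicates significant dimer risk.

Longest perfect overlap: 3 complementary base pairs; below the dimer-risk threshold (threshold 4).

Last 6 bases (5'→3') — forward …TTAAAT, reverse …AGGATT.
Reverse complement of the reverse primer's last 6 bases: AATCCT; its first k bases are the reverse complement of the reverse primer's last k bases, so a perfect k-base overlap needs the forward primer's last k bases to equal them.
Comparing (forward last k vs required): k=1: T vs A ✗; k=2: AT vs AA ✗; k=3: AAT vs AAT ✓; k=4: AAAT vs AATC ✗; k=5: TAAAT vs AATCC ✗; k=6: TTAAAT vs AATCCT ✗.
Only k = 3 is perfect, so the longest perfect 3' overlap is 3.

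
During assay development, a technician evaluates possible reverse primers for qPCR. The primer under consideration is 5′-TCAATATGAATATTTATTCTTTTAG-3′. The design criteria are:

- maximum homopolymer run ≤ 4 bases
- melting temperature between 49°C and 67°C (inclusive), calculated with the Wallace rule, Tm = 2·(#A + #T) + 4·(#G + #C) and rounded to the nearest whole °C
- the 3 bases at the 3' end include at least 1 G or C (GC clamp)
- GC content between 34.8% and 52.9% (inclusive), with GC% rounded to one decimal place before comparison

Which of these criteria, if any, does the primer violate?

Fails: GC content.

Base counts: A=8, T=13, G=2, C=2 (length 25).
homopolymer run: longest run = 4 ✓
Tm: Tm = 2·21 + 4·4 = 58°C ✓
GC clamp: 3' end TAG has 1 G/C ✓
GC content: GC 4/25 = 16.0%, outside 34.8–52.9% ✗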